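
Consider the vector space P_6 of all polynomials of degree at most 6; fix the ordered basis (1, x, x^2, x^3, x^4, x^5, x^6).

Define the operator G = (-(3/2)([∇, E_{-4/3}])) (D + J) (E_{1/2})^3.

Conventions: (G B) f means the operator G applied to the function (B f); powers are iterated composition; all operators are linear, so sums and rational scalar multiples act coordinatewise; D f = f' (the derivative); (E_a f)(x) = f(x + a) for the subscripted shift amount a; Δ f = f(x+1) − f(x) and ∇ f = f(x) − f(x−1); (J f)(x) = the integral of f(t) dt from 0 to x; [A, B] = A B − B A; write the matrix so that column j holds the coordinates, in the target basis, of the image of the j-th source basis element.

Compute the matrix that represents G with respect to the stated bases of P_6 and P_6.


the matrix is [[0, 0, 0, 0, 0, 0, 0]; [0, 0, 0, 0, 0, 0, 0]; [0, 0, 0, 0, 0, 0, 0]; [0, 0, 0, 0, 0, 0, 0]; [0, 0, 0, 0, 0, 0, 0]; [0, 0, 0, 0, 0, 0, 0]; [0, 0, 0, 0, 0, 0, 0]] (rows listed top to bottom)

image of 1: 0
image of x: 0
image of x^2: 0
image of x^3: 0
image of x^4: 0
image of x^5: 0
image of x^6: 0
each image's coordinates form column j of the matrix


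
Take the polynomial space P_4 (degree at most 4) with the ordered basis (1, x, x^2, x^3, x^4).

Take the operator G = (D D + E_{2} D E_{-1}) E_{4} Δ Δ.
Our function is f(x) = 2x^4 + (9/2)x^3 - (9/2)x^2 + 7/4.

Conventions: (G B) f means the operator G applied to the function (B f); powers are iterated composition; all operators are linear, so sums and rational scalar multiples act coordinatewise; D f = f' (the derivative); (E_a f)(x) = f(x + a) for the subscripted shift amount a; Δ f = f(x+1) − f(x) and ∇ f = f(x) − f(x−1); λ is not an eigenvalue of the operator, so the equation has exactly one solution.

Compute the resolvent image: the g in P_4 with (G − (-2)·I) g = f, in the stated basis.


write g with unknown coordinates in the stated basis and equate coefficients in (G − (-2)·I) g = f
solving from the highest basis element down gives g = x^4 + (9/4)x^3 - (9/4)x^2 - 12x - 719/8
check: G g = 24x + 363/2
so G g − (-2)·g = 2x^4 + (9/2)x^3 - (9/2)x^2 + 7/4 = f ✓

the image equals g(x) = x^4 + (9/4)x^3 - (9/4)x^2 - 12x - 719/8


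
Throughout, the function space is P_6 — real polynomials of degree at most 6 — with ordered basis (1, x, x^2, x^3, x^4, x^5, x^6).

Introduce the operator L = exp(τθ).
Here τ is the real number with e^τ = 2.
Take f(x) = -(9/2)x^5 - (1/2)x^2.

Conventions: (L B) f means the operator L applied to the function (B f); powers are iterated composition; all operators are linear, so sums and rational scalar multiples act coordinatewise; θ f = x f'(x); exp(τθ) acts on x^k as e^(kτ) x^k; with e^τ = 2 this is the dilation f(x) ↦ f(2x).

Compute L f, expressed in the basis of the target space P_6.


the result is g(x) = -144x^5 - 2x^2

exp(τθ) x^k = e^(kτ) x^k; with e^τ = 2 this sends x^k to 2^k x^k
x^2 ↦ 4 x^2
x^5 ↦ 32 x^5
applying this coordinatewise to f: exp(τθ) f = -144x^5 - 2x^2


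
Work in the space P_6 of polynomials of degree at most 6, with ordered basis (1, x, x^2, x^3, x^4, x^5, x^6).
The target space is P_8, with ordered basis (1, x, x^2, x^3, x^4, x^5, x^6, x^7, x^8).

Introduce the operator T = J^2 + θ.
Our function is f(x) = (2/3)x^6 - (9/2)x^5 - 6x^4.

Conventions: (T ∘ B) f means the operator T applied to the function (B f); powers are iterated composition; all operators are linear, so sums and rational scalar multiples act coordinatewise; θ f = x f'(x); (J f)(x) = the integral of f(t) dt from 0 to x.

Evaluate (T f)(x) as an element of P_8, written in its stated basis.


J f = (2/21)x^7 - (3/4)x^6 - (6/5)x^5
J J f = (1/84)x^8 - (3/28)x^7 - (1/5)x^6
θ f = 4x^6 - (45/2)x^5 - 24x^4
(J^2 + θ) f = (1/84)x^8 - (3/28)x^7 + (19/5)x^6 - (45/2)x^5 - 24x^4

the image equals g(x) = (1/84)x^8 - (3/28)x^7 + (19/5)x^6 - (45/2)x^5 - 24x^4


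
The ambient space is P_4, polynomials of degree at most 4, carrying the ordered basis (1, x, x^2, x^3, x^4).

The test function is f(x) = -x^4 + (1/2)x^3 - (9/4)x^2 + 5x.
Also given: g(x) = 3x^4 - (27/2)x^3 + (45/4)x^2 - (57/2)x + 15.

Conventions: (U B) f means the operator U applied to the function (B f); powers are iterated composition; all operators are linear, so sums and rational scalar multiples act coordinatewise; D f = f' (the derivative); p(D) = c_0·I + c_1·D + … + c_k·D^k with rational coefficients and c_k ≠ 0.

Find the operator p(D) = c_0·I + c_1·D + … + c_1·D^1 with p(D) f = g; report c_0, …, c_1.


c_0 = -3, c_1 = 3

D^0 f = -x^4 + (1/2)x^3 - (9/4)x^2 + 5x
D^1 f = -4x^3 + (3/2)x^2 - (9/2)x + 5
matching coefficients of g against c_0 f + c_1 Df + … from the top degree down determines the c_i
solution: c_0 = -3, c_1 = 3


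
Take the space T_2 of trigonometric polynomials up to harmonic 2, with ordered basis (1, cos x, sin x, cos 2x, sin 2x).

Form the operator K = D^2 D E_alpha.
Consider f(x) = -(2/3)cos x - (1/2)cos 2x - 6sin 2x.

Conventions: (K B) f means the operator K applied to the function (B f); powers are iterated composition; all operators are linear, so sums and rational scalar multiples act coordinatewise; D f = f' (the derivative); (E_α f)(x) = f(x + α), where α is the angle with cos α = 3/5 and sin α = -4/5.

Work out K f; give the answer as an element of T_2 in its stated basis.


g(x) = (8/15)cos x - (2/5)sin x - (48/5)cos 2x + (236/5)sin 2x

E_alpha f = -(2/5)cos x - (8/15)sin x + (59/10)cos 2x + (6/5)sin 2x
D E_alpha f = -(8/15)cos x + (2/5)sin x + (12/5)cos 2x - (59/5)sin 2x
D D E_alpha f = (2/5)cos x + (8/15)sin x - (118/5)cos 2x - (24/5)sin 2x
D D D E_alpha f = (8/15)cos x - (2/5)sin x - (48/5)cos 2x + (236/5)sin 2x


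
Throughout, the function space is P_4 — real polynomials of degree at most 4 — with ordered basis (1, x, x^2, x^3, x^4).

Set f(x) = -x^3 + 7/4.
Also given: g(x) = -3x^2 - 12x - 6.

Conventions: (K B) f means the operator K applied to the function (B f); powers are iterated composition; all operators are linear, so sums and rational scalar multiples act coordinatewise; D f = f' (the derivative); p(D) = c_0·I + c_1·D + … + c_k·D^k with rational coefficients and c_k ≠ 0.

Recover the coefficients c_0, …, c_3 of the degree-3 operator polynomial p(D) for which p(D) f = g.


p(D) = D + 2·D^2 + D^3, i.e. c_0 = 0, c_1 = 1, c_2 = 2, c_3 = 1

D^0 f = -x^3 + 7/4
D^1 f = -3x^2
D^2 f = -6x
D^3 f = -6
matching coefficients of g against c_0 f + c_1 Df + … from the top degree down determines the c_i
solution: c_0 = 0, c_1 = 1, c_2 = 2, c_3 = 1


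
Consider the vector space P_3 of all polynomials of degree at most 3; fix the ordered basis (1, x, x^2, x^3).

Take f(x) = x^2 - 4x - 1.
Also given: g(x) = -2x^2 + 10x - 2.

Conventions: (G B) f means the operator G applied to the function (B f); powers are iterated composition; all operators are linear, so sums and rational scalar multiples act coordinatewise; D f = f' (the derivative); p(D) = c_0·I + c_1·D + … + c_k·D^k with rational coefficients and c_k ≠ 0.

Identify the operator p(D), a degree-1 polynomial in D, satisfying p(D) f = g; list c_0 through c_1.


p(D) = -2·I + D, i.e. c_0 = -2, c_1 = 1

D^0 f = x^2 - 4x - 1
D^1 f = 2x - 4
matching coefficients of g against c_0 f + c_1 Df + … from the top degree down determines the c_i
solution: c_0 = -2, c_1 = 1


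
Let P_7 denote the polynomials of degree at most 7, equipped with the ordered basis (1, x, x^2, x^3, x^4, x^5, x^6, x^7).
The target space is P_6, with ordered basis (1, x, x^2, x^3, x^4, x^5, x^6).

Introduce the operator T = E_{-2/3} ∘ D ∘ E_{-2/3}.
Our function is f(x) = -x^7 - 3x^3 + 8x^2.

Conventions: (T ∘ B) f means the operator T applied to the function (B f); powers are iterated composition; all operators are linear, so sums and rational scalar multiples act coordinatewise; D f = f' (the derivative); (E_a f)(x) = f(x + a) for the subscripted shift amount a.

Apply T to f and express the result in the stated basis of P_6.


the result is g(x) = -7x^6 + 56x^5 - (560/3)x^4 + (8960/27)x^3 - (9203/27)x^2 + (17576/81)x - 55888/729

E_{-2/3} f = -x^7 + (14/3)x^6 - (28/3)x^5 + (280/27)x^4 - (803/81)x^3 + (1358/81)x^2 - (11140/729)x + 9848/2187
D E_{-2/3} f = -7x^6 + 28x^5 - (140/3)x^4 + (1120/27)x^3 - (803/27)x^2 + (2716/81)x - 11140/729
E_{-2/3} (D ∘ E_{-2/3}) f = -7x^6 + 56x^5 - (560/3)x^4 + (8960/27)x^3 - (9203/27)x^2 + (17576/81)x - 55888/729


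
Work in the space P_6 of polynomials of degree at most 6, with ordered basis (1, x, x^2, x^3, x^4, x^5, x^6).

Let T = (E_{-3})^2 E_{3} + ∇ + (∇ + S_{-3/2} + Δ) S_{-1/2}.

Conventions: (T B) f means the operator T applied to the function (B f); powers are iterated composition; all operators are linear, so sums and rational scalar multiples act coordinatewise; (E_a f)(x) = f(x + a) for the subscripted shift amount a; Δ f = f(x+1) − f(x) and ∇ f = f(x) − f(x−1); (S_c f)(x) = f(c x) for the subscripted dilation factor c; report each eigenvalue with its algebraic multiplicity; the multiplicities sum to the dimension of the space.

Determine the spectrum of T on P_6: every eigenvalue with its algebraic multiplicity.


λ = 4825/4096 (multiplicity 1), λ = 1267/1024 (multiplicity 1), λ = 337/256 (multiplicity 1), λ = 91/64 (multiplicity 1), λ = 25/16 (multiplicity 1), λ = 7/4 (multiplicity 1), λ = 2 (multiplicity 1)

image of 1: 2
image of x: (7/4)x - 3
image of x^2: (25/16)x^2 - 3x + 8
image of x^3: (91/64)x^3 - (27/4)x^2 + 24x - 105/4
image of x^4: (337/256)x^4 - (15/2)x^3 + 48x^2 - (207/2)x + 80
image of x^5: (1267/1024)x^5 - (165/16)x^4 + 80x^3 - (2085/8)x^2 + 400x - 3873/16
image of x^6: (4825/4096)x^6 - (189/16)x^5 + 120x^4 - (4155/8)x^3 + 1200x^2 - (23229/16)x + 728
the matrix is upper triangular; its diagonal is (2, 7/4, 25/16, 91/64, 337/256, 1267/1024, 4825/4096)
for a triangular matrix the eigenvalues are the diagonal entries, with algebraic multiplicity their repetition count


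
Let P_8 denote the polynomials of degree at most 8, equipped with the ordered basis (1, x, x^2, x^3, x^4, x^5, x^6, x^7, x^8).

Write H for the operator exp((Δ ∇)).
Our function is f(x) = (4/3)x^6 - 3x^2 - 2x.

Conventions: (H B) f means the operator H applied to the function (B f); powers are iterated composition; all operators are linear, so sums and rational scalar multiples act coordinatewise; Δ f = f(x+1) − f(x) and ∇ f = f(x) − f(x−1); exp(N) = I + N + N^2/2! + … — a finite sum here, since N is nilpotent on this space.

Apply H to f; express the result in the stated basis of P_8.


the image equals g(x) = (4/3)x^6 + 40x^4 + 277x^2 - 2x + 710/3

order-1 term: 40x^4 + 40x^2 - 10/3
order-2 term: 240x^2 + 80
order-3 term: 160
the series for exp((Δ ∇)) f terminates at order 3
exp((Δ ∇)) f = (4/3)x^6 + 40x^4 + 277x^2 - 2x + 710/3


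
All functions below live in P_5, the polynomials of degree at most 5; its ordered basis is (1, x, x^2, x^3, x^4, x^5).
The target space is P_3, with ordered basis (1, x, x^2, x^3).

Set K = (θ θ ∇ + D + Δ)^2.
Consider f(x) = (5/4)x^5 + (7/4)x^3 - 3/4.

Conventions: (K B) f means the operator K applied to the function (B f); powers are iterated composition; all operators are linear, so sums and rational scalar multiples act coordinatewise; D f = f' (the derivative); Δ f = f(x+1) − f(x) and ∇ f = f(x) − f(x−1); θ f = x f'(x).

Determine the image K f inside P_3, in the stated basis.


the image equals g(x) = 4950x^3 - 3825x^2 + 1464x + 213/2

∇ f = (25/4)x^4 - (25/2)x^3 + (71/4)x^2 - (23/2)x + 3
θ ∇ f = 25x^4 - (75/2)x^3 + (71/2)x^2 - (23/2)x
θ θ ∇ f = 100x^4 - (225/2)x^3 + 71x^2 - (23/2)x
D f = (25/4)x^4 + (21/4)x^2
Δ f = (25/4)x^4 + (25/2)x^3 + (71/4)x^2 + (23/2)x + 3
(θ θ ∇ + D + Δ) f = (225/2)x^4 - 100x^3 + 94x^2 + 3
∇ (θ θ ∇ + D + Δ) f = 450x^3 - 975x^2 + 938x - 613/2
θ ∇ (θ θ ∇ + D + Δ) f = 1350x^3 - 1950x^2 + 938x
θ θ ∇ (θ θ ∇ + D + Δ) f = 4050x^3 - 3900x^2 + 938x
D (θ θ ∇ + D + Δ) f = 450x^3 - 300x^2 + 188x
Δ (θ θ ∇ + D + Δ) f = 450x^3 + 375x^2 + 338x + 213/2
(θ θ ∇ + D + Δ) (θ θ ∇ + D + Δ) f = 4950x^3 - 3825x^2 + 1464x + 213/2


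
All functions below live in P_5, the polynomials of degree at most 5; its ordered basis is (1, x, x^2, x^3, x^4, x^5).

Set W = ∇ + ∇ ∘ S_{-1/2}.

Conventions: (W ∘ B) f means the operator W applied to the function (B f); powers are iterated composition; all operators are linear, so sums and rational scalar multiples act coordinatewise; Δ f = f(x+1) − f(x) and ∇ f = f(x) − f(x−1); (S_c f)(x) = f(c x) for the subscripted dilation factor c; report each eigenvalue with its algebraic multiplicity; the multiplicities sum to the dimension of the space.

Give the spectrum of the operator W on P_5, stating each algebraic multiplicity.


image of 1: 0
image of x: 1/2
image of x^2: (5/2)x - 5/4
image of x^3: (21/8)x^2 - (21/8)x + 7/8
image of x^4: (17/4)x^3 - (51/8)x^2 + (17/4)x - 17/16
image of x^5: (155/32)x^4 - (155/16)x^3 + (155/16)x^2 - (155/32)x + 31/32
the matrix is upper triangular; its diagonal is (0, 0, 0, 0, 0, 0)
for a triangular matrix the eigenvalues are the diagonal entries, with algebraic multiplicity their repetition count

λ = 0 (multiplicity 6)


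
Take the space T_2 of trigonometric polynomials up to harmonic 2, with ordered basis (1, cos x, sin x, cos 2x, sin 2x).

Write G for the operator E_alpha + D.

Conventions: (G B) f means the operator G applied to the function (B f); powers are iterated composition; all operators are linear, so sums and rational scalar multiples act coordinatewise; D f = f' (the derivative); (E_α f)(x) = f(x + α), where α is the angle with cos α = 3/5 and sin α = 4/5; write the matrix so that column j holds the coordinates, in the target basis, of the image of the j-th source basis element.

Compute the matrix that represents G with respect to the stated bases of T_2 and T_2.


image of 1: 1
image of cos x: (3/5)cos x - (9/5)sin x
image of sin x: (9/5)cos x + (3/5)sin x
image of cos 2x: -(7/25)cos 2x - (74/25)sin 2x
image of sin 2x: (74/25)cos 2x - (7/25)sin 2x
each image's coordinates form column j of the matrix

the matrix is [[1, 0, 0, 0, 0]; [0, 3/5, 9/5, 0, 0]; [0, -9/5, 3/5, 0, 0]; [0, 0, 0, -7/25, 74/25]; [0, 0, 0, -74/25, -7/25]] (rows listed top to bottom)


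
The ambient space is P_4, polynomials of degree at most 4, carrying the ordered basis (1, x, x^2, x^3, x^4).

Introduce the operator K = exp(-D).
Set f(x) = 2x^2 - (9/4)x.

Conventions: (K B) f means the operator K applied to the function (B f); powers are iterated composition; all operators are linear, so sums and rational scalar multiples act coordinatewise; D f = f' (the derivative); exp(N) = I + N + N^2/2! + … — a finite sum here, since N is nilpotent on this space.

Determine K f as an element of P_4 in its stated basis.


order-1 term: -4x + 9/4
order-2 term: 2
the series for exp(-D) f terminates at order 2
exp(-D) f = 2x^2 - (25/4)x + 17/4

the image equals g(x) = 2x^2 - (25/4)x + 17/4


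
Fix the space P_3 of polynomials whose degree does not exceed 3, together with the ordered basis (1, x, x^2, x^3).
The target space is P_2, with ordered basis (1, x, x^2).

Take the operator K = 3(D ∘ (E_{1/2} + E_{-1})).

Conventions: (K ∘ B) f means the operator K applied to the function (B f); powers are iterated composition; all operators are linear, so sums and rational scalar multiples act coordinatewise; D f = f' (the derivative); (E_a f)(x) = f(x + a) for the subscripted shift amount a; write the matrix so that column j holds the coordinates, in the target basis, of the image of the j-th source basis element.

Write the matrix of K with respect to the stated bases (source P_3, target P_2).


image of 1: 0
image of x: 6
image of x^2: 12x - 3
image of x^3: 18x^2 - 9x + 45/4
each image's coordinates form column j of the matrix

the matrix is [[0, 6, -3, 45/4]; [0, 0, 12, -9]; [0, 0, 0, 18]] (rows listed top to bottom)


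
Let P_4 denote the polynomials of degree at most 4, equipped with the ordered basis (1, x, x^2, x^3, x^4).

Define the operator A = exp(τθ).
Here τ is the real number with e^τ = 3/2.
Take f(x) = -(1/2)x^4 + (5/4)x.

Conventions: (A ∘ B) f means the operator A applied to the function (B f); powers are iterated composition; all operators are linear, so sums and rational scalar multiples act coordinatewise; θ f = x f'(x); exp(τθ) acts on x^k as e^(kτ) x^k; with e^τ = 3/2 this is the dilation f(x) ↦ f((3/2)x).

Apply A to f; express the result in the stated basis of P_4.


exp(τθ) x^k = e^(kτ) x^k; with e^τ = 3/2 this sends x^k to (3/2)^k x^k
x ↦ 3/2 x
x^4 ↦ 81/16 x^4
applying this coordinatewise to f: exp(τθ) f = -(81/32)x^4 + (15/8)x

the image equals g(x) = -(81/32)x^4 + (15/8)x


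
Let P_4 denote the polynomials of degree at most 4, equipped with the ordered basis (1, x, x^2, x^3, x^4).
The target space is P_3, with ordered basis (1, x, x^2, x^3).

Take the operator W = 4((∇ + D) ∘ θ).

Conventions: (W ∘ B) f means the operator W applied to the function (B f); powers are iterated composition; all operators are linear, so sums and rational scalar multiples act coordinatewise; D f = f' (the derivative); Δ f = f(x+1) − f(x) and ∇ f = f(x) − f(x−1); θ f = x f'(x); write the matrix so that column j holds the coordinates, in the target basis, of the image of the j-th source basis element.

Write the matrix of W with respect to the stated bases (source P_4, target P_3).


the matrix is [[0, 8, -8, 12, -16]; [0, 0, 32, -36, 64]; [0, 0, 0, 72, -96]; [0, 0, 0, 0, 128]] (rows listed top to bottom)

image of 1: 0
image of x: 8
image of x^2: 32x - 8
image of x^3: 72x^2 - 36x + 12
image of x^4: 128x^3 - 96x^2 + 64x - 16
each image's coordinates form column j of the matrix


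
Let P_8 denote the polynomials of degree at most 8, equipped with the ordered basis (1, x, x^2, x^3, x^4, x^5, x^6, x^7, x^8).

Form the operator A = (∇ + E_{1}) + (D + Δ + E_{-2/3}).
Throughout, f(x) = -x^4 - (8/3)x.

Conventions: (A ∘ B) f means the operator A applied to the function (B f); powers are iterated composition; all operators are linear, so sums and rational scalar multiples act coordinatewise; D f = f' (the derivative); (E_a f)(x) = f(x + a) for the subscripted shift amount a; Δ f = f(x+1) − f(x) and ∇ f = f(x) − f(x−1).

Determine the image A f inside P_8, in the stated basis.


the result is g(x) = -2x^4 - (40/3)x^3 - (26/3)x^2 - (436/27)x - 817/81

∇ f = -4x^3 + 6x^2 - 4x - 5/3
E_{1} f = -x^4 - 4x^3 - 6x^2 - (20/3)x - 11/3
(∇ + E_{1}) f = -x^4 - 8x^3 - (32/3)x - 16/3
D f = -4x^3 - 8/3
Δ f = -4x^3 - 6x^2 - 4x - 11/3
E_{-2/3} f = -x^4 + (8/3)x^3 - (8/3)x^2 - (40/27)x + 128/81
(D + Δ + E_{-2/3}) f = -x^4 - (16/3)x^3 - (26/3)x^2 - (148/27)x - 385/81
((∇ + E_{1}) + (D + Δ + E_{-2/3})) f = -2x^4 - (40/3)x^3 - (26/3)x^2 - (436/27)x - 817/81


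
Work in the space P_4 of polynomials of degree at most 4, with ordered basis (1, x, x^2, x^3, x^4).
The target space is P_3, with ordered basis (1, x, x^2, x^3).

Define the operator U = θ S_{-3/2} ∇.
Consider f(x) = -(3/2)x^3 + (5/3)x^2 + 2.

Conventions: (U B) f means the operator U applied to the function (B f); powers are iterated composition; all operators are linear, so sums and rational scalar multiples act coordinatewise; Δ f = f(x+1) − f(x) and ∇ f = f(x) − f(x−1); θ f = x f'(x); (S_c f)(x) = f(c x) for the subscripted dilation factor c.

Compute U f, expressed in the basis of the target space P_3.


g(x) = -(81/4)x^2 - (47/4)x

∇ f = -(9/2)x^2 + (47/6)x - 19/6
S_{-3/2} ∇ f = -(81/8)x^2 - (47/4)x - 19/6
θ S_{-3/2} ∇ f = -(81/4)x^2 - (47/4)x


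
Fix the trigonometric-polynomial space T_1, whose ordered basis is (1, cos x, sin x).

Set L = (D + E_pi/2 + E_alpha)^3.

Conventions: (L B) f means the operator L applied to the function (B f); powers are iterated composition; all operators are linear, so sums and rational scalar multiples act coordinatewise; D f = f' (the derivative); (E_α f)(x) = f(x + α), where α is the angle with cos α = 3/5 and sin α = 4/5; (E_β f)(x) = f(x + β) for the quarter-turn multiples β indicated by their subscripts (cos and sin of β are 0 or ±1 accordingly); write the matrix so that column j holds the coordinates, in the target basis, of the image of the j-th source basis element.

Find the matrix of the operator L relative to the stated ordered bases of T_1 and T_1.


image of 1: 8
image of cos x: -(1737/125)cos x + (2366/125)sin x
image of sin x: -(2366/125)cos x - (1737/125)sin x
each image's coordinates form column j of the matrix

the matrix is [[8, 0, 0]; [0, -1737/125, -2366/125]; [0, 2366/125, -1737/125]] (rows listed top to bottom)


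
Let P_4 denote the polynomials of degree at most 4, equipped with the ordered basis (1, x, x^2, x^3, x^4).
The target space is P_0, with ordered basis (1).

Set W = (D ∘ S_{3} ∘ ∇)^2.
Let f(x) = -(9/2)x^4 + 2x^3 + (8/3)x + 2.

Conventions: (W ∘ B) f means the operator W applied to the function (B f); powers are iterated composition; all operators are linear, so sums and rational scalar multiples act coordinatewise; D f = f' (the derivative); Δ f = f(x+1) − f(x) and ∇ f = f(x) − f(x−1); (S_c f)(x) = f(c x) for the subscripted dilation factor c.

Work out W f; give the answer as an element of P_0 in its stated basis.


∇ f = -18x^3 + 33x^2 - 24x + 55/6
S_{3} ∇ f = -486x^3 + 297x^2 - 72x + 55/6
D S_{3} ∇ f = -1458x^2 + 594x - 72
∇ (D ∘ S_{3} ∘ ∇) f = -2916x + 2052
S_{3} ∇ (D ∘ S_{3} ∘ ∇) f = -8748x + 2052
D S_{3} ∇ (D ∘ S_{3} ∘ ∇) f = -8748

g(x) = -8748


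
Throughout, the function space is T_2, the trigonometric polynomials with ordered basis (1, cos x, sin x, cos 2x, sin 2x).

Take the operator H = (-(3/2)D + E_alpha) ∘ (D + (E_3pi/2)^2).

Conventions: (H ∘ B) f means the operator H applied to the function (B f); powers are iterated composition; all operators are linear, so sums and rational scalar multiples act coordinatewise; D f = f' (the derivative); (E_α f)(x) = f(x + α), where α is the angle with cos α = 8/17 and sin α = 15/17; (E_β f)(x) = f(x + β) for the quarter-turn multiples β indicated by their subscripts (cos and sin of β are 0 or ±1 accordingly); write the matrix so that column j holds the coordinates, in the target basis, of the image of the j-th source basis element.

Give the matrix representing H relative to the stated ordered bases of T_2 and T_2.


the matrix is [[1, 0, 0, 0, 0]; [0, 5/34, 37/34, 0, 0]; [0, -37/34, 5/34, 0, 0]; [0, 0, 0, 1093/289, -949/289]; [0, 0, 0, 949/289, 1093/289]] (rows listed top to bottom)

image of 1: 1
image of cos x: (5/34)cos x - (37/34)sin x
image of sin x: (37/34)cos x + (5/34)sin x
image of cos 2x: (1093/289)cos 2x + (949/289)sin 2x
image of sin 2x: -(949/289)cos 2x + (1093/289)sin 2x
each image's coordinates form column j of the matrix


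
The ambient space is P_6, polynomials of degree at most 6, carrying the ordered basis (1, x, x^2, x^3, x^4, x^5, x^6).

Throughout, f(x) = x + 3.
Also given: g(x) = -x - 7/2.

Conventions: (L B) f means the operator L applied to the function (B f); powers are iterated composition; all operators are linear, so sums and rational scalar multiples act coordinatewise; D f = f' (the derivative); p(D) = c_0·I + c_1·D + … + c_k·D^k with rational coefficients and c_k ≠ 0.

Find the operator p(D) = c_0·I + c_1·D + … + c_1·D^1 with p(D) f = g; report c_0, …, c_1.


c_0 = -1, c_1 = -1/2

D^0 f = x + 3
D^1 f = 1
matching coefficients of g against c_0 f + c_1 Df + … from the top degree down determines the c_i
solution: c_0 = -1, c_1 = -1/2


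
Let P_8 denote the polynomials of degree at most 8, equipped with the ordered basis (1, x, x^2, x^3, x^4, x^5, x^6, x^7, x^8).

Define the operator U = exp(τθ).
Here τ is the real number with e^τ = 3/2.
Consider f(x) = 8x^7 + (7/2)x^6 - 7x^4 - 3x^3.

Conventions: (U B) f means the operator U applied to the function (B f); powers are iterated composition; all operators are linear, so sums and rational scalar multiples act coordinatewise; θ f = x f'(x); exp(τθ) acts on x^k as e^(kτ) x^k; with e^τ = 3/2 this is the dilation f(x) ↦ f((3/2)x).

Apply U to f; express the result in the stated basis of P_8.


exp(τθ) x^k = e^(kτ) x^k; with e^τ = 3/2 this sends x^k to (3/2)^k x^k
x^3 ↦ 27/8 x^3
x^4 ↦ 81/16 x^4
x^6 ↦ 729/64 x^6
x^7 ↦ 2187/128 x^7
applying this coordinatewise to f: exp(τθ) f = (2187/16)x^7 + (5103/128)x^6 - (567/16)x^4 - (81/8)x^3

the result is g(x) = (2187/16)x^7 + (5103/128)x^6 - (567/16)x^4 - (81/8)x^3


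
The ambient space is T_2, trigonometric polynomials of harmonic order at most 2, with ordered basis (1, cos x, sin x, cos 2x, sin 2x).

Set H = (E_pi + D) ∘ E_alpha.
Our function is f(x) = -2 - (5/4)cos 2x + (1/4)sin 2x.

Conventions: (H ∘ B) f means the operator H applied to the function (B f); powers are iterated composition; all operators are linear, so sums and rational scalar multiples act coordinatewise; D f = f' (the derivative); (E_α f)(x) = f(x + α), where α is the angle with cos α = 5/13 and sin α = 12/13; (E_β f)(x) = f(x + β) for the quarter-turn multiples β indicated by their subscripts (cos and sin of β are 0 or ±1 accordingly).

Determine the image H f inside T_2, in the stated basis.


the result is g(x) = -2 + (129/52)cos 2x - (73/52)sin 2x

E_alpha f = -2 + (55/52)cos 2x + (37/52)sin 2x
E_pi E_alpha f = -2 + (55/52)cos 2x + (37/52)sin 2x
D E_alpha f = (37/26)cos 2x - (55/26)sin 2x
(E_pi + D) E_alpha f = -2 + (129/52)cos 2x - (73/52)sin 2x


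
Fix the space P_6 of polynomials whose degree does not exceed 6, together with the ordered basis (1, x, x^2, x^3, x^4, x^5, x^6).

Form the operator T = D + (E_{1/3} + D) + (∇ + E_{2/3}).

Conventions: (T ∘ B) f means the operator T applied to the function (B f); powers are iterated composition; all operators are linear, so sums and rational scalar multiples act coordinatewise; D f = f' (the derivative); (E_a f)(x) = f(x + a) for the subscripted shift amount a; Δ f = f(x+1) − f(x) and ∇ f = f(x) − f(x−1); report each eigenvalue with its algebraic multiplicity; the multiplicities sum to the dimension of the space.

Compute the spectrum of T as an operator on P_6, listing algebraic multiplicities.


image of 1: 2
image of x: 2x + 4
image of x^2: 2x^2 + 8x - 4/9
image of x^3: 2x^3 + 12x^2 - (4/3)x + 4/3
image of x^4: 2x^4 + 16x^3 - (8/3)x^2 + (16/3)x - 64/81
image of x^5: 2x^5 + 20x^4 - (40/9)x^3 + (40/3)x^2 - (320/81)x + 92/81
image of x^6: 2x^6 + 24x^5 - (20/3)x^4 + (80/3)x^3 - (320/27)x^2 + (184/27)x - 664/729
the matrix is upper triangular; its diagonal is (2, 2, 2, 2, 2, 2, 2)
for a triangular matrix the eigenvalues are the diagonal entries, with algebraic multiplicity their repetition count

λ = 2 (multiplicity 7)


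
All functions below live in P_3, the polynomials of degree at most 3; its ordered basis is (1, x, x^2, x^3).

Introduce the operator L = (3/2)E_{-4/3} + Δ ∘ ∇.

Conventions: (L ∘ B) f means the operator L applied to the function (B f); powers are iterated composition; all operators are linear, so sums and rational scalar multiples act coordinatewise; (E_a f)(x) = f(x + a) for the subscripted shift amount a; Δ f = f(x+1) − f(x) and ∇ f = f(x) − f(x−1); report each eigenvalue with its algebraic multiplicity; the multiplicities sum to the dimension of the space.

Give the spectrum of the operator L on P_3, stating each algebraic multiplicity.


λ = 3/2 (multiplicity 4)

image of 1: 3/2
image of x: (3/2)x - 2
image of x^2: (3/2)x^2 - 4x + 14/3
image of x^3: (3/2)x^3 - 6x^2 + 14x - 32/9
the matrix is upper triangular; its diagonal is (3/2, 3/2, 3/2, 3/2)
for a triangular matrix the eigenvalues are the diagonal entries, with algebraic multiplicity their repetition count


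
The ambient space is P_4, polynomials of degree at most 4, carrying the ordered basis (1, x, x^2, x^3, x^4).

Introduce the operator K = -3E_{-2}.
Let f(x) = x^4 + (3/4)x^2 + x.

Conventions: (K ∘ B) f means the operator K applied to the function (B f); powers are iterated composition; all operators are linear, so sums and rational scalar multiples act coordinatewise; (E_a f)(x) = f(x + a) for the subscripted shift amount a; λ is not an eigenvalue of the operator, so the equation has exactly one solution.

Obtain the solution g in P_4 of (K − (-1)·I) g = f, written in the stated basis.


the result is g(x) = -(1/2)x^4 - 6x^3 - (291/8)x^2 - (539/4)x - 246

write g with unknown coordinates in the stated basis and equate coefficients in (K − (-1)·I) g = f
solving from the highest basis element down gives g = -(1/2)x^4 - 6x^3 - (291/8)x^2 - (539/4)x - 246
check: K g = (3/2)x^4 + 6x^3 + (297/8)x^2 + (543/4)x + 246
so K g − (-1)·g = x^4 + (3/4)x^2 + x = f ✓


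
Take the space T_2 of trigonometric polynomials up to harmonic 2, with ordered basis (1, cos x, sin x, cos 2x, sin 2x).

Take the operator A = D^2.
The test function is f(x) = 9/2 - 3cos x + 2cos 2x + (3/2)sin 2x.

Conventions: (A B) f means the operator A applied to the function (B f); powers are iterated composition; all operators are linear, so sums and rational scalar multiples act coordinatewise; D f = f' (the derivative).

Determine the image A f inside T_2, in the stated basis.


D f = 3sin x + 3cos 2x - 4sin 2x
D D f = 3cos x - 8cos 2x - 6sin 2x

g(x) = 3cos x - 8cos 2x - 6sin 2x


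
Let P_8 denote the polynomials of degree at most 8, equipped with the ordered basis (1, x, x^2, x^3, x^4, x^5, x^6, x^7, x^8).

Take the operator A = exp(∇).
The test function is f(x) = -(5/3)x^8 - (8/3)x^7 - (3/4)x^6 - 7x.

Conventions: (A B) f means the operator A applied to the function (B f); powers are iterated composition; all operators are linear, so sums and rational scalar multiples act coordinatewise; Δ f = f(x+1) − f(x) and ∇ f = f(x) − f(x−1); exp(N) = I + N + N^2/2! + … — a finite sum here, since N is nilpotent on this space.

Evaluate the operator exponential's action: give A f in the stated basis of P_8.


order-1 term: -(40/3)x^7 + 28x^6 - (251/6)x^5 + (415/12)x^4 - 15x^3 + (23/12)x^2 + (5/6)x - 29/4
order-2 term: -(140/3)x^6 + 224x^5 - (6575/12)x^4 + (2375/3)x^3 - (8225/12)x^2 + (1973/6)x - 803/12
order-3 term: -(280/3)x^5 + (1820/3)x^4 - (5365/3)x^3 + (5735/2)x^2 - (14675/6)x + 5249/6
order-4 term: -(350/3)x^4 + 840x^3 - (29815/12)x^2 + (10495/3)x - 23405/12
order-5 term: -(280/3)x^3 + 644x^2 - (9547/6)x + 16655/12
order-6 term: -(140/3)x^2 + (784/3)x - 4657/12
order-7 term: -(40/3)x + 44
order-8 term: -5/3
the series for exp(∇) f terminates at order 8
exp(∇) f = -(5/3)x^8 - 16x^7 - (233/12)x^6 + (533/6)x^5 - (70/3)x^4 - 265x^3 + (1187/4)x^2 + 32x - 1291/12

the image equals g(x) = -(5/3)x^8 - 16x^7 - (233/12)x^6 + (533/6)x^5 - (70/3)x^4 - 265x^3 + (1187/4)x^2 + 32x - 1291/12


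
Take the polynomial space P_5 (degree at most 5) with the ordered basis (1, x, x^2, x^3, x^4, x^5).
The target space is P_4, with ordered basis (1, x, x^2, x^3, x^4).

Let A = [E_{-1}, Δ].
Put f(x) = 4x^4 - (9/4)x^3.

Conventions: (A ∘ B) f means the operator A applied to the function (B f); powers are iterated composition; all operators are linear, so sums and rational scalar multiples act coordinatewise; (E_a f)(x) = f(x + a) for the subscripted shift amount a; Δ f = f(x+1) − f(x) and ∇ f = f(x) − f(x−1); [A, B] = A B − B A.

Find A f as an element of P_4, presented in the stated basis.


g(x) = 0

Δ f = 16x^3 + (69/4)x^2 + (37/4)x + 7/4
E_{-1} Δ f = 16x^3 - (123/4)x^2 + (91/4)x - 25/4
E_{-1} f = 4x^4 - (73/4)x^3 + (123/4)x^2 - (91/4)x + 25/4
Δ E_{-1} f = 16x^3 - (123/4)x^2 + (91/4)x - 25/4
[E_{-1}, Δ] f = 0


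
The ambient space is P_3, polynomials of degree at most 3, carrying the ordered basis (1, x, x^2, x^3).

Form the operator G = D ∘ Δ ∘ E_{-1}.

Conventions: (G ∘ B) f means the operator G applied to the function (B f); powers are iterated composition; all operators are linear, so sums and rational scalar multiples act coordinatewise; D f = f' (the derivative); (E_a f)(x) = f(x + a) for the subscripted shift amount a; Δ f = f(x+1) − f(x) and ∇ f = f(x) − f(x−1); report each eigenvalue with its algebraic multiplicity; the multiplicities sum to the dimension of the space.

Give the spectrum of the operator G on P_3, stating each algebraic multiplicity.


image of 1: 0
image of x: 0
image of x^2: 2
image of x^3: 6x - 3
the matrix is upper triangular; its diagonal is (0, 0, 0, 0)
for a triangular matrix the eigenvalues are the diagonal entries, with algebraic multiplicity their repetition count

λ = 0 (multiplicity 4)


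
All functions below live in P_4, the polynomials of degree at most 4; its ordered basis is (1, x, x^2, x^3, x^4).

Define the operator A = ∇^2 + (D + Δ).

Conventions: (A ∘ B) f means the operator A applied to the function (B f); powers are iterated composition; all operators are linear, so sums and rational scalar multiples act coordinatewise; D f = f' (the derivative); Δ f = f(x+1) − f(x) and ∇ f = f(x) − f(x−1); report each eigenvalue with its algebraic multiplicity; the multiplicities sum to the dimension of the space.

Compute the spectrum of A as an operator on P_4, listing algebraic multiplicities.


λ = 0 (multiplicity 5)

image of 1: 0
image of x: 2
image of x^2: 4x + 3
image of x^3: 6x^2 + 9x - 5
image of x^4: 8x^3 + 18x^2 - 20x + 15
the matrix is upper triangular; its diagonal is (0, 0, 0, 0, 0)
for a triangular matrix the eigenvalues are the diagonal entries, with algebraic multiplicity their repetition count


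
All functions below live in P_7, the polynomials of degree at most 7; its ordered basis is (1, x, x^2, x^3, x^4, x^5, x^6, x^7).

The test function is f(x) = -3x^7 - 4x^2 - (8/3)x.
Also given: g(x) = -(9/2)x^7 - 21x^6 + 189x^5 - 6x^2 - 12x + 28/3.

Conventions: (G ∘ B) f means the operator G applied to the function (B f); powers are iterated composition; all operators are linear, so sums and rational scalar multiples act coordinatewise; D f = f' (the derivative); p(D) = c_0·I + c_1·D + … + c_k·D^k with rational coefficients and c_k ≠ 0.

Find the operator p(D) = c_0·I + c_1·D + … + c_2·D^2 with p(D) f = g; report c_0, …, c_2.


p(D) = (3/2)·I + D − (3/2)·D^2, i.e. c_0 = 3/2, c_1 = 1, c_2 = -3/2

D^0 f = -3x^7 - 4x^2 - (8/3)x
D^1 f = -21x^6 - 8x - 8/3
D^2 f = -126x^5 - 8
matching coefficients of g against c_0 f + c_1 Df + … from the top degree down determines the c_i
solution: c_0 = 3/2, c_1 = 1, c_2 = -3/2


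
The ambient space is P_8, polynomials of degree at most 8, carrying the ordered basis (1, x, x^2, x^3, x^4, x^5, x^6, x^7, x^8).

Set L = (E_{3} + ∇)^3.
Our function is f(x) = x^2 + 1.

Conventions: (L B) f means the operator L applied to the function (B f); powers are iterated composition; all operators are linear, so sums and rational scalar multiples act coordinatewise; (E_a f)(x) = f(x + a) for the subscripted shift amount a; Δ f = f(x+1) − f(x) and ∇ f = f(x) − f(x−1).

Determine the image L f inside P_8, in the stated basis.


the image equals g(x) = x^2 + 24x + 121

E_{3} f = x^2 + 6x + 10
∇ f = 2x - 1
(E_{3} + ∇) f = x^2 + 8x + 9
E_{3} (E_{3} + ∇) f = x^2 + 14x + 42
∇ (E_{3} + ∇) f = 2x + 7
(E_{3} + ∇) (E_{3} + ∇) f = x^2 + 16x + 49
E_{3} (E_{3} + ∇) (E_{3} + ∇) f = x^2 + 22x + 106
∇ (E_{3} + ∇) (E_{3} + ∇) f = 2x + 15
(E_{3} + ∇) (E_{3} + ∇) (E_{3} + ∇) f = x^2 + 24x + 121


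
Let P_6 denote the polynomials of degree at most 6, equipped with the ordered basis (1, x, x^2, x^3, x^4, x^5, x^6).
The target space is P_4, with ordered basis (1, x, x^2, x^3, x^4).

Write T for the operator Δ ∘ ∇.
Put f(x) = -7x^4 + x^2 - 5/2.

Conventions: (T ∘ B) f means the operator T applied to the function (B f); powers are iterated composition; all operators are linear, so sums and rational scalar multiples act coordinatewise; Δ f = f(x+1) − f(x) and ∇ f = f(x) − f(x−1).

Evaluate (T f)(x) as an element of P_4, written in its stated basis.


the result is g(x) = -84x^2 - 12

∇ f = -28x^3 + 42x^2 - 26x + 6
Δ ∇ f = -84x^2 - 12


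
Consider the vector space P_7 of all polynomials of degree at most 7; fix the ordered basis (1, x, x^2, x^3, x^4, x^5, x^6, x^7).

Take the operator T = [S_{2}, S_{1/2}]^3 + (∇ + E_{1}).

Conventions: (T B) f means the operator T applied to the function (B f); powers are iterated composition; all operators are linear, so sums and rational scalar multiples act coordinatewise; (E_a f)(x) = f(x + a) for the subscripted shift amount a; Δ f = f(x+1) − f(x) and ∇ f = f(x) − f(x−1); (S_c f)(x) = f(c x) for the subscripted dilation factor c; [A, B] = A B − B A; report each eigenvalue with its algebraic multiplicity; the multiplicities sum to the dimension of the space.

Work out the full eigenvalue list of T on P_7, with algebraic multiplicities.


λ = 1 (multiplicity 8)

image of 1: 1
image of x: x + 2
image of x^2: x^2 + 4x
image of x^3: x^3 + 6x^2 + 2
image of x^4: x^4 + 8x^3 + 8x
image of x^5: x^5 + 10x^4 + 20x^2 + 2
image of x^6: x^6 + 12x^5 + 40x^3 + 12x
image of x^7: x^7 + 14x^6 + 70x^4 + 42x^2 + 2
the matrix is upper triangular; its diagonal is (1, 1, 1, 1, 1, 1, 1, 1)
for a triangular matrix the eigenvalues are the diagonal entries, with algebraic multiplicity their repetition count


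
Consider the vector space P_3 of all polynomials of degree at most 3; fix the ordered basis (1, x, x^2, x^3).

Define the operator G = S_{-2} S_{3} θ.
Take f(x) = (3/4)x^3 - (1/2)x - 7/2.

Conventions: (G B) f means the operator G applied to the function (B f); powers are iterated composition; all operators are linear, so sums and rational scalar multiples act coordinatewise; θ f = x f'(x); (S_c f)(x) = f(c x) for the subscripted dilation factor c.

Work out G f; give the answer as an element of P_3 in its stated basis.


the result is g(x) = -486x^3 + 3x

θ f = (9/4)x^3 - (1/2)x
S_{3} θ f = (243/4)x^3 - (3/2)x
S_{-2} S_{3} θ f = -486x^3 + 3x


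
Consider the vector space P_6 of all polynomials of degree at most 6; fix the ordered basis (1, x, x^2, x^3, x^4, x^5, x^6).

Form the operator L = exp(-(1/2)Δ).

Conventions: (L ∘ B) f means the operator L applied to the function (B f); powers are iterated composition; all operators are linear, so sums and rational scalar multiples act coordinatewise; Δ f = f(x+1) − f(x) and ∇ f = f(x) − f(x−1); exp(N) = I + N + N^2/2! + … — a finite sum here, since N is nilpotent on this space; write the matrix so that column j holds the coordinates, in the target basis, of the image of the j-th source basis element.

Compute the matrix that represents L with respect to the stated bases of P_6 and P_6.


image of 1: 1
image of x: x - 1/2
image of x^2: x^2 - x - 1/4
image of x^3: x^3 - (3/2)x^2 - (3/4)x + 1/8
image of x^4: x^4 - 2x^3 - (3/2)x^2 + (1/2)x + 9/16
image of x^5: x^5 - (5/2)x^4 - (5/2)x^3 + (5/4)x^2 + (45/16)x + 23/32
image of x^6: x^6 - 3x^5 - (15/4)x^4 + (5/2)x^3 + (135/16)x^2 + (69/16)x - 25/64
each image's coordinates form column j of the matrix

the matrix is [[1, -1/2, -1/4, 1/8, 9/16, 23/32, -25/64]; [0, 1, -1, -3/4, 1/2, 45/16, 69/16]; [0, 0, 1, -3/2, -3/2, 5/4, 135/16]; [0, 0, 0, 1, -2, -5/2, 5/2]; [0, 0, 0, 0, 1, -5/2, -15/4]; [0, 0, 0, 0, 0, 1, -3]; [0, 0, 0, 0, 0, 0, 1]] (rows listed top to bottom)


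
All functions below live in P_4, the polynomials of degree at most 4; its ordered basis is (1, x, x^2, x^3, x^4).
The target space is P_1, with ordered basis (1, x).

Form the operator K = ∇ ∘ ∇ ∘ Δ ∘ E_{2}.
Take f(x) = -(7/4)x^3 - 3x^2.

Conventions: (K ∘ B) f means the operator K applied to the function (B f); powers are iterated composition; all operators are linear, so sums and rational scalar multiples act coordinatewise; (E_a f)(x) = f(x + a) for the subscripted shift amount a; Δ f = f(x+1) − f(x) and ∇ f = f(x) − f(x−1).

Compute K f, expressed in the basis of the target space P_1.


the result is g(x) = -21/2

E_{2} f = -(7/4)x^3 - (27/2)x^2 - 33x - 26
Δ E_{2} f = -(21/4)x^2 - (129/4)x - 193/4
∇ (Δ ∘ E_{2}) f = -(21/2)x - 27
∇ ∇ (Δ ∘ E_{2}) f = -21/2


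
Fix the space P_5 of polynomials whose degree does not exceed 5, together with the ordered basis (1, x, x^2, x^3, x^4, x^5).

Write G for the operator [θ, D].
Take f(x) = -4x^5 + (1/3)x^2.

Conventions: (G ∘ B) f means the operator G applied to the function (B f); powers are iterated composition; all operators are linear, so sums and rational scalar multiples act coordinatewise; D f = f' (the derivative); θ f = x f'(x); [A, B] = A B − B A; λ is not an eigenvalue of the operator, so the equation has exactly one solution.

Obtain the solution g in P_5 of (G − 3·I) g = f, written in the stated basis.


the result is g(x) = (4/3)x^5 - (20/9)x^4 + (80/27)x^3 - (83/27)x^2 + (166/81)x - 166/243

write g with unknown coordinates in the stated basis and equate coefficients in (G − 3·I) g = f
solving from the highest basis element down gives g = (4/3)x^5 - (20/9)x^4 + (80/27)x^3 - (83/27)x^2 + (166/81)x - 166/243
check: G g = -(20/3)x^4 + (80/9)x^3 - (80/9)x^2 + (166/27)x - 166/81
so G g − 3·g = -4x^5 + (1/3)x^2 = f ✓
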